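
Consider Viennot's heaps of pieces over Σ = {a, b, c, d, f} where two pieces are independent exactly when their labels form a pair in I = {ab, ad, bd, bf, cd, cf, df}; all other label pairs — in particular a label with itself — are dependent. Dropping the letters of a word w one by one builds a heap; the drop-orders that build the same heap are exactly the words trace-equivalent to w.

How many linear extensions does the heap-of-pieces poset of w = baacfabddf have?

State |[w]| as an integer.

0(b) covers ∅
1(a) covers ∅
2(a) covers 1:a
3(c) covers 0:b, 2:a
4(f) covers 2:a
5(a) covers 3:c, 4:f
6(b) covers 3:c
7(d) covers ∅
8(d) covers 7:d
9(f) covers 5:a
floor of heap: 0:b, 1:a, 7:d
completions by unplaced set U, small U first (add the entries for U minus each lowest piece of U):
  |U|=1: {6}:1  {8}:1  {9}:1
  |U|=2: {5,9}:1  {6,8}:2  {6,9}:2  {7,8}:1  {8,9}:2
  |U|=3: {4,5,9}:1  {5,6,9}:3  {5,8,9}:3  {6,7,8}:3  {6,8,9}:6  {7,8,9}:3
  |U|=4: {3,5,6,9}:3  {4,5,6,9}:4  {4,5,8,9}:4  {5,6,8,9}:12  {5,7,8,9}:6  {6,7,8,9}:12
  |U|=5: {0,3,5,6,9}:3  {3,4,5,6,9}:7  {3,5,6,8,9}:15  {4,5,6,8,9}:20  {4,5,7,8,9}:10  {5,6,7,8,9}:30
  |U|=6: {0,3,4,5,6,9}:10  {0,3,5,6,8,9}:18  {2,3,4,5,6,9}:7  {3,4,5,6,8,9}:42  {3,5,6,7,8,9}:45  {4,5,6,7,8,9}:60
  |U|=7: {0,2,3,4,5,6,9}:17  {0,3,4,5,6,8,9}:70  {0,3,5,6,7,8,9}:63  {1,2,3,4,5,6,9}:7  {2,3,4,5,6,8,9}:49  {3,4,5,6,7,8,9}:147
  |U|=8: {0,1,2,3,4,5,6,9}:24  {0,2,3,4,5,6,8,9}:136  {0,3,4,5,6,7,8,9}:280  {1,2,3,4,5,6,8,9}:56  {2,3,4,5,6,7,8,9}:196
  start at 0(b): 252
  start at 1(a): 612
  start at 7(d): 216
sum over floor = 1080

1080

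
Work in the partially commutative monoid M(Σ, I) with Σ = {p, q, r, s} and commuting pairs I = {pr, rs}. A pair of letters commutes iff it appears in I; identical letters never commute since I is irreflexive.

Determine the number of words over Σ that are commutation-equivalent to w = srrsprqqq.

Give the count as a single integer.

20

piece 0:s — minimal
piece 1:r — minimal
piece 2:r rests on {1:r}
piece 3:s rests on {0:s}
piece 4:p rests on {3:s}
piece 5:r rests on {2:r}
piece 6:q rests on {4:p, 5:r}
piece 7:q rests on {6:q}
piece 8:q rests on {7:q}
minimal pieces: {0:s, 1:r}
ways to finish when only these pieces remain (= sum over removing one remaining piece with nothing left below it):
  1 left: {8}→1
  2 left: {7,8}→1
  3 left: {6,7,8}→1
  4 left: {4,6,7,8}→1  {5,6,7,8}→1
  5 left: {2,5,6,7,8}→1  {3,4,6,7,8}→1  {4,5,6,7,8}→2
  6 left: {0,3,4,6,7,8}→1  {1,2,5,6,7,8}→1  {2,4,5,6,7,8}→3  {3,4,5,6,7,8}→3
  7 left: {0,3,4,5,6,7,8}→4  {1,2,4,5,6,7,8}→4  {2,3,4,5,6,7,8}→6
  placing 0:s first → 10 extensions
  placing 1:r first → 10 extensions
total linear extensions = 20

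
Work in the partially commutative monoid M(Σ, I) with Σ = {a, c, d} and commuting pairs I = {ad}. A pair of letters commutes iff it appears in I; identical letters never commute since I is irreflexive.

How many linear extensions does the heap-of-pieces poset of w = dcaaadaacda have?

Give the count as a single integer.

#0=d has no predecessor
#1=c depends on [0:d]
#2=a depends on [1:c]
#3=a depends on [2:a]
#4=a depends on [3:a]
#5=d depends on [1:c]
#6=a depends on [4:a]
#7=a depends on [6:a]
#8=c depends on [5:d, 7:a]
#9=d depends on [8:c]
#10=a depends on [8:c]
sources: [0:d]
N(rest) = Σ N(rest − s) over sources s of rest; N(one piece) = 1:
  size 1 → [9]=1  [10]=1
  size 2 → [9,10]=2
  size 3 → [8,9,10]=2
  size 4 → [5,8,9,10]=2  [7,8,9,10]=2
  size 5 → [5,7,8,9,10]=4  [6,7,8,9,10]=2
  size 6 → [4,6,7,8,9,10]=2  [5,6,7,8,9,10]=6
  size 7 → [3,4,6,7,8,9,10]=2  [4,5,6,7,8,9,10]=8
  size 8 → [2,3,4,6,7,8,9,10]=2  [3,4,5,6,7,8,9,10]=10
  size 9 → [2,3,4,5,6,7,8,9,10]=12
  first=0(d) contributes 12

12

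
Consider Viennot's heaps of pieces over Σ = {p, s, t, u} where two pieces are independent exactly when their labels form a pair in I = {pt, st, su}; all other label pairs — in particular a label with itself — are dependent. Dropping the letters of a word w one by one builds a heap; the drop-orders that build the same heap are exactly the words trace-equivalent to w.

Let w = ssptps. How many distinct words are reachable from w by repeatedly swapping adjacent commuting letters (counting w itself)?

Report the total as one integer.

6

#0=s has no predecessor
#1=s depends on [0:s]
#2=p depends on [1:s]
#3=t has no predecessor
#4=p depends on [2:p]
#5=s depends on [4:p]
sources: [0:s, 3:t]
N(rest) = Σ N(rest − s) over sources s of rest; N(one piece) = 1:
  size 1 → [3]=1  [5]=1
  size 2 → [3,5]=2  [4,5]=1
  size 3 → [2,4,5]=1  [3,4,5]=3
  size 4 → [1,2,4,5]=1  [2,3,4,5]=4
  first=0(s) contributes 5
  first=3(t) contributes 1
|[w]| = 6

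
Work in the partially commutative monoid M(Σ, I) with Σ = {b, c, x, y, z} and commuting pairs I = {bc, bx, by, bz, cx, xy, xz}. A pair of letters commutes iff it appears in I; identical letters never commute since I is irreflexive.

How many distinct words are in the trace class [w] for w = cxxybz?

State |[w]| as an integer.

#0=c has no predecessor
#1=x has no predecessor
#2=x depends on [1:x]
#3=y depends on [0:c]
#4=b has no predecessor
#5=z depends on [3:y]
sources: [0:c, 1:x, 4:b]
N(rest) = Σ N(rest − s) over sources s of rest; N(one piece) = 1:
  size 1 → [2]=1  [4]=1  [5]=1
  size 2 → [1,2]=1  [2,4]=2  [2,5]=2  [3,5]=1  [4,5]=2
  size 3 → [0,3,5]=1  [1,2,4]=3  [1,2,5]=3  [2,3,5]=3  [2,4,5]=6  [3,4,5]=3
  size 4 → [0,2,3,5]=4  [0,3,4,5]=4  [1,2,3,5]=6  [1,2,4,5]=12  [2,3,4,5]=12
  first=0(c) contributes 30
  first=1(x) contributes 20
  first=4(b) contributes 10
|[w]| = 60

60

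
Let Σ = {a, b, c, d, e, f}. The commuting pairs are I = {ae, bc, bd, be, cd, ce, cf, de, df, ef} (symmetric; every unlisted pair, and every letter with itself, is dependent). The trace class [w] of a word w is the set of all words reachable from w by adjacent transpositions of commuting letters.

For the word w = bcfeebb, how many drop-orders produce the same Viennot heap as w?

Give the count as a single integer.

drop 0:b onto floor
drop 1:c onto floor
drop 2:f onto {0:b}
drop 3:e onto floor
drop 4:e onto {3:e}
drop 5:b onto {2:f}
drop 6:b onto {5:b}
ground layer = {0:b, 1:c, 3:e}
drop-orders for the pieces not yet dropped (sum over which currently-grounded one goes next):
  1 to go: {1} 1  {4} 1  {6} 1
  2 to go: {1,4} 2  {1,6} 2  {3,4} 1  {4,6} 2  {5,6} 1
  3 to go: {1,3,4} 3  {1,4,6} 6  {1,5,6} 3  {2,5,6} 1  {3,4,6} 3  {4,5,6} 3
  4 to go: {0,2,5,6} 1  {1,2,5,6} 4  {1,3,4,6} 12  {1,4,5,6} 12  {2,4,5,6} 4  {3,4,5,6} 6
  5 to go: {0,1,2,5,6} 5  {0,2,4,5,6} 5  {1,2,4,5,6} 20  {1,3,4,5,6} 30  {2,3,4,5,6} 10
  if 0:b drops first: 60 orders
  if 1:c drops first: 15 orders
  if 3:e drops first: 30 orders
heap linearizations: 105

105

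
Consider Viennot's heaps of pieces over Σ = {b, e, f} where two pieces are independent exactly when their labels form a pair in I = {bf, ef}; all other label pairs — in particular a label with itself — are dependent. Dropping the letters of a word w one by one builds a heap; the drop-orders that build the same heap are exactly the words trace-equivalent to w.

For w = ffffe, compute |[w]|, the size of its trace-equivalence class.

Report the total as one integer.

5

0(f) covers ∅
1(f) covers 0:f
2(f) covers 1:f
3(f) covers 2:f
4(e) covers ∅
floor of heap: 0:f, 4:e
completions by unplaced set U, small U first (add the entries for U minus each lowest piece of U):
  |U|=1: {3}:1  {4}:1
  |U|=2: {2,3}:1  {3,4}:2
  |U|=3: {1,2,3}:1  {2,3,4}:3
  start at 0(f): 4
  start at 4(e): 1
sum over floor = 5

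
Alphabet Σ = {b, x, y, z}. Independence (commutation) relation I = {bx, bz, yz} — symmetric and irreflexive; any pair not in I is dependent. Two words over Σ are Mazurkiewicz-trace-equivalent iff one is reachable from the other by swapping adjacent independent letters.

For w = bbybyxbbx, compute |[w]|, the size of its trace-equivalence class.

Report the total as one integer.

6

0(b) covers ∅
1(b) covers 0:b
2(y) covers 1:b
3(b) covers 2:y
4(y) covers 3:b
5(x) covers 4:y
6(b) covers 4:y
7(b) covers 6:b
8(x) covers 5:x
floor of heap: 0:b
completions by unplaced set U, small U first (add the entries for U minus each lowest piece of U):
  |U|=1: {7}:1  {8}:1
  |U|=2: {5,8}:1  {6,7}:1  {7,8}:2
  |U|=3: {5,7,8}:3  {6,7,8}:3
  |U|=4: {5,6,7,8}:6
  |U|=5: {4,5,6,7,8}:6
  |U|=6: {3,4,5,6,7,8}:6
  |U|=7: {2,3,4,5,6,7,8}:6
  start at 0(b): 6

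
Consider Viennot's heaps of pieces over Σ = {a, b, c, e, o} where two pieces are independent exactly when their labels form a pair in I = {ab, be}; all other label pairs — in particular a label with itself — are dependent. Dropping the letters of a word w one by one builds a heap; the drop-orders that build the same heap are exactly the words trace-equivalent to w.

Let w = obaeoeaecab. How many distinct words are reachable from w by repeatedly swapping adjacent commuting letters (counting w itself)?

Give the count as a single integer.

6

drop 0:o onto floor
drop 1:b onto {0:o}
drop 2:a onto {0:o}
drop 3:e onto {2:a}
drop 4:o onto {1:b, 3:e}
drop 5:e onto {4:o}
drop 6:a onto {5:e}
drop 7:e onto {6:a}
drop 8:c onto {7:e}
drop 9:a onto {8:c}
drop 10:b onto {8:c}
ground layer = {0:o}
drop-orders for the pieces not yet dropped (sum over which currently-grounded one goes next):
  1 to go: {9} 1  {10} 1
  2 to go: {9,10} 2
  3 to go: {8,9,10} 2
  4 to go: {7,8,9,10} 2
  5 to go: {6,7,8,9,10} 2
  6 to go: {5,6,7,8,9,10} 2
  7 to go: {4,5,6,7,8,9,10} 2
  8 to go: {1,4,5,6,7,8,9,10} 2  {3,4,5,6,7,8,9,10} 2
  9 to go: {1,3,4,5,6,7,8,9,10} 4  {2,3,4,5,6,7,8,9,10} 2
  if 0:o drops first: 6 orders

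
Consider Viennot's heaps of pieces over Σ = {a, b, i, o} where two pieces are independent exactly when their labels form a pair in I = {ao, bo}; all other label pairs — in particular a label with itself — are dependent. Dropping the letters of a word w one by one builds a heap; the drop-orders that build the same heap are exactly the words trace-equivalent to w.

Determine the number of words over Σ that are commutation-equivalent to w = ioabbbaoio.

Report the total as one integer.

#0=i has no predecessor
#1=o depends on [0:i]
#2=a depends on [0:i]
#3=b depends on [2:a]
#4=b depends on [3:b]
#5=b depends on [4:b]
#6=a depends on [5:b]
#7=o depends on [1:o]
#8=i depends on [6:a, 7:o]
#9=o depends on [8:i]
sources: [0:i]
N(rest) = Σ N(rest − s) over sources s of rest; N(one piece) = 1:
  size 1 → [9]=1
  size 2 → [8,9]=1
  size 3 → [6,8,9]=1  [7,8,9]=1
  size 4 → [1,7,8,9]=1  [5,6,8,9]=1  [6,7,8,9]=2
  size 5 → [1,6,7,8,9]=3  [4,5,6,8,9]=1  [5,6,7,8,9]=3
  size 6 → [1,5,6,7,8,9]=6  [3,4,5,6,8,9]=1  [4,5,6,7,8,9]=4
  size 7 → [1,4,5,6,7,8,9]=10  [2,3,4,5,6,8,9]=1  [3,4,5,6,7,8,9]=5
  size 8 → [1,3,4,5,6,7,8,9]=15  [2,3,4,5,6,7,8,9]=6
  first=0(i) contributes 21

21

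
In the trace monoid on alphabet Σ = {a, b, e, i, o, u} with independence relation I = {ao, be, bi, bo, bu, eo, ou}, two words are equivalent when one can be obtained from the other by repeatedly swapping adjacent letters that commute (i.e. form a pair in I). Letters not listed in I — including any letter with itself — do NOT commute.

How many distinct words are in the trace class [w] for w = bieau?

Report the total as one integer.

3

#0=b has no predecessor
#1=i has no predecessor
#2=e depends on [1:i]
#3=a depends on [0:b, 2:e]
#4=u depends on [3:a]
sources: [0:b, 1:i]
N(rest) = Σ N(rest − s) over sources s of rest; N(one piece) = 1:
  size 1 → [4]=1
  size 2 → [3,4]=1
  size 3 → [0,3,4]=1  [2,3,4]=1
  first=0(b) contributes 1
  first=1(i) contributes 2
|[w]| = 3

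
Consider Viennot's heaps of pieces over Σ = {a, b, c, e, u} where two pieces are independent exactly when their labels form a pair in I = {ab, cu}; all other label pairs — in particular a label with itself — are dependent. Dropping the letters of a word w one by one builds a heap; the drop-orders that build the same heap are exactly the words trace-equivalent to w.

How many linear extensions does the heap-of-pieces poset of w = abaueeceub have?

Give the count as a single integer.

piece 0:a — minimal
piece 1:b — minimal
piece 2:a rests on {0:a}
piece 3:u rests on {1:b, 2:a}
piece 4:e rests on {3:u}
piece 5:e rests on {4:e}
piece 6:c rests on {5:e}
piece 7:e rests on {6:c}
piece 8:u rests on {7:e}
piece 9:b rests on {8:u}
minimal pieces: {0:a, 1:b}
ways to finish when only these pieces remain (= sum over removing one remaining piece with nothing left below it):
  1 left: {9}→1
  2 left: {8,9}→1
  3 left: {7,8,9}→1
  4 left: {6,7,8,9}→1
  5 left: {5,6,7,8,9}→1
  6 left: {4,5,6,7,8,9}→1
  7 left: {3,4,5,6,7,8,9}→1
  8 left: {1,3,4,5,6,7,8,9}→1  {2,3,4,5,6,7,8,9}→1
  placing 0:a first → 2 extensions
  placing 1:b first → 1 extensions
total linear extensions = 3

3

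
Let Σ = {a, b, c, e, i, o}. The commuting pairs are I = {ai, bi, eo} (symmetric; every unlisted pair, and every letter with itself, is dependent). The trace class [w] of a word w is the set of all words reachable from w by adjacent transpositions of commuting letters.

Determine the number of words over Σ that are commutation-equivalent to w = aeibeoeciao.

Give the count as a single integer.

12

#0=a has no predecessor
#1=e depends on [0:a]
#2=i depends on [1:e]
#3=b depends on [1:e]
#4=e depends on [2:i, 3:b]
#5=o depends on [2:i, 3:b]
#6=e depends on [4:e]
#7=c depends on [5:o, 6:e]
#8=i depends on [7:c]
#9=a depends on [7:c]
#10=o depends on [8:i, 9:a]
sources: [0:a]
N(rest) = Σ N(rest − s) over sources s of rest; N(one piece) = 1:
  size 1 → [10]=1
  size 2 → [8,10]=1  [9,10]=1
  size 3 → [8,9,10]=2
  size 4 → [7,8,9,10]=2
  size 5 → [5,7,8,9,10]=2  [6,7,8,9,10]=2
  size 6 → [4,6,7,8,9,10]=2  [5,6,7,8,9,10]=4
  size 7 → [4,5,6,7,8,9,10]=6
  size 8 → [2,4,5,6,7,8,9,10]=6  [3,4,5,6,7,8,9,10]=6
  size 9 → [2,3,4,5,6,7,8,9,10]=12
  first=0(a) contributes 12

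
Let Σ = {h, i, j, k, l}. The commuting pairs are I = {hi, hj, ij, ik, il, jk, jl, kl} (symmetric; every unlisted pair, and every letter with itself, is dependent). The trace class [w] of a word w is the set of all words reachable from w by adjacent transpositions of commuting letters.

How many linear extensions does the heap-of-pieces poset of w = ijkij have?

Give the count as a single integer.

0(i) covers ∅
1(j) covers ∅
2(k) covers ∅
3(i) covers 0:i
4(j) covers 1:j
floor of heap: 0:i, 1:j, 2:k
completions by unplaced set U, small U first (add the entries for U minus each lowest piece of U):
  |U|=1: {2}:1  {3}:1  {4}:1
  |U|=2: {0,3}:1  {1,4}:1  {2,3}:2  {2,4}:2  {3,4}:2
  |U|=3: {0,2,3}:3  {0,3,4}:3  {1,2,4}:3  {1,3,4}:3  {2,3,4}:6
  start at 0(i): 12
  start at 1(j): 12
  start at 2(k): 6
sum over floor = 30

30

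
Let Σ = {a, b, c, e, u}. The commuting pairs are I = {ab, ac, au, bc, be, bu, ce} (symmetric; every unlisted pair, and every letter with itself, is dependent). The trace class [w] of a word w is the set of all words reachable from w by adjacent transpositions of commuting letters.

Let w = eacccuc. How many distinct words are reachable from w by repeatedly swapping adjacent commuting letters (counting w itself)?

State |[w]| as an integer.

18

piece 0:e — minimal
piece 1:a rests on {0:e}
piece 2:c — minimal
piece 3:c rests on {2:c}
piece 4:c rests on {3:c}
piece 5:u rests on {0:e, 4:c}
piece 6:c rests on {5:u}
minimal pieces: {0:e, 2:c}
ways to finish when only these pieces remain (= sum over removing one remaining piece with nothing left below it):
  1 left: {1}→1  {6}→1
  2 left: {1,6}→2  {5,6}→1
  3 left: {1,5,6}→3  {4,5,6}→1
  4 left: {0,1,5,6}→3  {1,4,5,6}→4  {3,4,5,6}→1
  5 left: {0,1,4,5,6}→7  {1,3,4,5,6}→5  {2,3,4,5,6}→1
  placing 0:e first → 6 extensions
  placing 2:c first → 12 extensions
total linear extensions = 18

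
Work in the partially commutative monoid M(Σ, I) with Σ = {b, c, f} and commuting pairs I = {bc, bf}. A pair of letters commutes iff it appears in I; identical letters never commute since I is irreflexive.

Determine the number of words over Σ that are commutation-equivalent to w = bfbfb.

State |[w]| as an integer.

piece 0:b — minimal
piece 1:f — minimal
piece 2:b rests on {0:b}
piece 3:f rests on {1:f}
piece 4:b rests on {2:b}
minimal pieces: {0:b, 1:f}
ways to finish when only these pieces remain (= sum over removing one remaining piece with nothing left below it):
  1 left: {3}→1  {4}→1
  2 left: {1,3}→1  {2,4}→1  {3,4}→2
  3 left: {0,2,4}→1  {1,3,4}→3  {2,3,4}→3
  placing 0:b first → 6 extensions
  placing 1:f first → 4 extensions
total linear extensions = 10

10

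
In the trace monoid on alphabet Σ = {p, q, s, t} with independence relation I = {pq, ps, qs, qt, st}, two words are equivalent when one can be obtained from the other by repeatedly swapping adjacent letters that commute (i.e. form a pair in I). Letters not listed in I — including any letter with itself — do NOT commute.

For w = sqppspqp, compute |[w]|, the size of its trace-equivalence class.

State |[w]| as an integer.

420

piece 0:s — minimal
piece 1:q — minimal
piece 2:p — minimal
piece 3:p rests on {2:p}
piece 4:s rests on {0:s}
piece 5:p rests on {3:p}
piece 6:q rests on {1:q}
piece 7:p rests on {5:p}
minimal pieces: {0:s, 1:q, 2:p}
ways to finish when only these pieces remain (= sum over removing one remaining piece with nothing left below it):
  1 left: {4}→1  {6}→1  {7}→1
  2 left: {0,4}→1  {1,6}→1  {4,6}→2  {4,7}→2  {5,7}→1  {6,7}→2
  3 left: {0,4,6}→3  {0,4,7}→3  {1,4,6}→3  {1,6,7}→3  {3,5,7}→1  {4,5,7}→3  {4,6,7}→6  {5,6,7}→3
  4 left: {0,1,4,6}→6  {0,4,5,7}→6  {0,4,6,7}→12  {1,4,6,7}→12  {1,5,6,7}→6  {2,3,5,7}→1  {3,4,5,7}→4  {3,5,6,7}→4  {4,5,6,7}→12
  5 left: {0,1,4,6,7}→30  {0,3,4,5,7}→10  {0,4,5,6,7}→30  {1,3,5,6,7}→10  {1,4,5,6,7}→30  {2,3,4,5,7}→5  {2,3,5,6,7}→5  {3,4,5,6,7}→20
  6 left: {0,1,4,5,6,7}→90  {0,2,3,4,5,7}→15  {0,3,4,5,6,7}→60  {1,2,3,5,6,7}→15  {1,3,4,5,6,7}→60  {2,3,4,5,6,7}→30
  placing 0:s first → 105 extensions
  placing 1:q first → 105 extensions
  placing 2:p first → 210 extensions
total linear extensions = 420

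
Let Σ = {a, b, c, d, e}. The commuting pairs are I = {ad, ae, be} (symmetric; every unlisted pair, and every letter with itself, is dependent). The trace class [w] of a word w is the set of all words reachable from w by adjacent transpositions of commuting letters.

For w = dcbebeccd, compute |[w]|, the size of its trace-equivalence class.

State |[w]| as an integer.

6

piece 0:d — minimal
piece 1:c rests on {0:d}
piece 2:b rests on {1:c}
piece 3:e rests on {1:c}
piece 4:b rests on {2:b}
piece 5:e rests on {3:e}
piece 6:c rests on {4:b, 5:e}
piece 7:c rests on {6:c}
piece 8:d rests on {7:c}
minimal pieces: {0:d}
ways to finish when only these pieces remain (= sum over removing one remaining piece with nothing left below it):
  1 left: {8}→1
  2 left: {7,8}→1
  3 left: {6,7,8}→1
  4 left: {4,6,7,8}→1  {5,6,7,8}→1
  5 left: {2,4,6,7,8}→1  {3,5,6,7,8}→1  {4,5,6,7,8}→2
  6 left: {2,4,5,6,7,8}→3  {3,4,5,6,7,8}→3
  7 left: {2,3,4,5,6,7,8}→6
  placing 0:d first → 6 extensions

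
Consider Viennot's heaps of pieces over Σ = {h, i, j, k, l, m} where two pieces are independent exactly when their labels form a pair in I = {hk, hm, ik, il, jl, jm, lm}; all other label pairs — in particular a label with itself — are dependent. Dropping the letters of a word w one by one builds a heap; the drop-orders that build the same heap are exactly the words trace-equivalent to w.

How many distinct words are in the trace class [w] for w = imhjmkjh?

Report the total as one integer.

6

drop 0:i onto floor
drop 1:m onto {0:i}
drop 2:h onto {0:i}
drop 3:j onto {2:h}
drop 4:m onto {1:m}
drop 5:k onto {3:j, 4:m}
drop 6:j onto {5:k}
drop 7:h onto {6:j}
ground layer = {0:i}
drop-orders for the pieces not yet dropped (sum over which currently-grounded one goes next):
  1 to go: {7} 1
  2 to go: {6,7} 1
  3 to go: {5,6,7} 1
  4 to go: {3,5,6,7} 1  {4,5,6,7} 1
  5 to go: {1,4,5,6,7} 1  {2,3,5,6,7} 1  {3,4,5,6,7} 2
  6 to go: {1,3,4,5,6,7} 3  {2,3,4,5,6,7} 3
  if 0:i drops first: 6 orders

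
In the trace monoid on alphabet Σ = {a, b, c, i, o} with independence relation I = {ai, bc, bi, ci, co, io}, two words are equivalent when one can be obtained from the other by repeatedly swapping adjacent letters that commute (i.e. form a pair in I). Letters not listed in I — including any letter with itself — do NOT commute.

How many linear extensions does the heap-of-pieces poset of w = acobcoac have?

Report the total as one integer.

10

piece 0:a — minimal
piece 1:c rests on {0:a}
piece 2:o rests on {0:a}
piece 3:b rests on {2:o}
piece 4:c rests on {1:c}
piece 5:o rests on {3:b}
piece 6:a rests on {4:c, 5:o}
piece 7:c rests on {6:a}
minimal pieces: {0:a}
ways to finish when only these pieces remain (= sum over removing one remaining piece with nothing left below it):
  1 left: {7}→1
  2 left: {6,7}→1
  3 left: {4,6,7}→1  {5,6,7}→1
  4 left: {1,4,6,7}→1  {3,5,6,7}→1  {4,5,6,7}→2
  5 left: {1,4,5,6,7}→3  {2,3,5,6,7}→1  {3,4,5,6,7}→3
  6 left: {1,3,4,5,6,7}→6  {2,3,4,5,6,7}→4
  placing 0:a first → 10 extensions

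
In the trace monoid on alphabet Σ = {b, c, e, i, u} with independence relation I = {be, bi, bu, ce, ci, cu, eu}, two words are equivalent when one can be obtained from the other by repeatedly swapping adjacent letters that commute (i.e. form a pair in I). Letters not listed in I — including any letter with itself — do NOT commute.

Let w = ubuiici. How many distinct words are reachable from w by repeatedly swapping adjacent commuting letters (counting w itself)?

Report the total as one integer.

drop 0:u onto floor
drop 1:b onto floor
drop 2:u onto {0:u}
drop 3:i onto {2:u}
drop 4:i onto {3:i}
drop 5:c onto {1:b}
drop 6:i onto {4:i}
ground layer = {0:u, 1:b}
drop-orders for the pieces not yet dropped (sum over which currently-grounded one goes next):
  1 to go: {5} 1  {6} 1
  2 to go: {1,5} 1  {4,6} 1  {5,6} 2
  3 to go: {1,5,6} 3  {3,4,6} 1  {4,5,6} 3
  4 to go: {1,4,5,6} 6  {2,3,4,6} 1  {3,4,5,6} 4
  5 to go: {0,2,3,4,6} 1  {1,3,4,5,6} 10  {2,3,4,5,6} 5
  if 0:u drops first: 15 orders
  if 1:b drops first: 6 orders
heap linearizations: 21

21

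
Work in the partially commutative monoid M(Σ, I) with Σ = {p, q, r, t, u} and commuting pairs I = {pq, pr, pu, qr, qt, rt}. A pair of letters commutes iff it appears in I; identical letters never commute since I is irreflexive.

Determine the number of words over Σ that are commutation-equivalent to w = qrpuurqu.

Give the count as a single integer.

drop 0:q onto floor
drop 1:r onto floor
drop 2:p onto floor
drop 3:u onto {0:q, 1:r}
drop 4:u onto {3:u}
drop 5:r onto {4:u}
drop 6:q onto {4:u}
drop 7:u onto {5:r, 6:q}
ground layer = {0:q, 1:r, 2:p}
drop-orders for the pieces not yet dropped (sum over which currently-grounded one goes next):
  1 to go: {2} 1  {7} 1
  2 to go: {2,7} 2  {5,7} 1  {6,7} 1
  3 to go: {2,5,7} 3  {2,6,7} 3  {5,6,7} 2
  4 to go: {2,5,6,7} 8  {4,5,6,7} 2
  5 to go: {2,4,5,6,7} 10  {3,4,5,6,7} 2
  6 to go: {0,3,4,5,6,7} 2  {1,3,4,5,6,7} 2  {2,3,4,5,6,7} 12
  if 0:q drops first: 14 orders
  if 1:r drops first: 14 orders
  if 2:p drops first: 4 orders
heap linearizations: 32

32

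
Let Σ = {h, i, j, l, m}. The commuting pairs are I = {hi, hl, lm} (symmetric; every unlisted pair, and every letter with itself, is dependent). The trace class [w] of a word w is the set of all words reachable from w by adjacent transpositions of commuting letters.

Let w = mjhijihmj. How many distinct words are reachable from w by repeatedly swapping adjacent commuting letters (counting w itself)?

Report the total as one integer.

piece 0:m — minimal
piece 1:j rests on {0:m}
piece 2:h rests on {1:j}
piece 3:i rests on {1:j}
piece 4:j rests on {2:h, 3:i}
piece 5:i rests on {4:j}
piece 6:h rests on {4:j}
piece 7:m rests on {5:i, 6:h}
piece 8:j rests on {7:m}
minimal pieces: {0:m}
ways to finish when only these pieces remain (= sum over removing one remaining piece with nothing left below it):
  1 left: {8}→1
  2 left: {7,8}→1
  3 left: {5,7,8}→1  {6,7,8}→1
  4 left: {5,6,7,8}→2
  5 left: {4,5,6,7,8}→2
  6 left: {2,4,5,6,7,8}→2  {3,4,5,6,7,8}→2
  7 left: {2,3,4,5,6,7,8}→4
  placing 0:m first → 4 extensions

4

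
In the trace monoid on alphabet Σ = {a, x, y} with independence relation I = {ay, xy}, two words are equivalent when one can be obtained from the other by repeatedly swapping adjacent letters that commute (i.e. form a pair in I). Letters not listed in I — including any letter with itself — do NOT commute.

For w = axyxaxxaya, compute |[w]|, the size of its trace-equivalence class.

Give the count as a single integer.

0(a) covers ∅
1(x) covers 0:a
2(y) covers ∅
3(x) covers 1:x
4(a) covers 3:x
5(x) covers 4:a
6(x) covers 5:x
7(a) covers 6:x
8(y) covers 2:y
9(a) covers 7:a
floor of heap: 0:a, 2:y
completions by unplaced set U, small U first (add the entries for U minus each lowest piece of U):
  |U|=1: {8}:1  {9}:1
  |U|=2: {2,8}:1  {7,9}:1  {8,9}:2
  |U|=3: {2,8,9}:3  {6,7,9}:1  {7,8,9}:3
  |U|=4: {2,7,8,9}:6  {5,6,7,9}:1  {6,7,8,9}:4
  |U|=5: {2,6,7,8,9}:10  {4,5,6,7,9}:1  {5,6,7,8,9}:5
  |U|=6: {2,5,6,7,8,9}:15  {3,4,5,6,7,9}:1  {4,5,6,7,8,9}:6
  |U|=7: {1,3,4,5,6,7,9}:1  {2,4,5,6,7,8,9}:21  {3,4,5,6,7,8,9}:7
  |U|=8: {0,1,3,4,5,6,7,9}:1  {1,3,4,5,6,7,8,9}:8  {2,3,4,5,6,7,8,9}:28
  start at 0(a): 36
  start at 2(y): 9
sum over floor = 45

45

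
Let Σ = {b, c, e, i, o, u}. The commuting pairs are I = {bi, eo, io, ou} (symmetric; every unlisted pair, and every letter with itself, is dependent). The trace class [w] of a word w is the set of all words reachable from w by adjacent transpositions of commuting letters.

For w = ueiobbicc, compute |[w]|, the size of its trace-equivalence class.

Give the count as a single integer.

0(u) covers ∅
1(e) covers 0:u
2(i) covers 1:e
3(o) covers ∅
4(b) covers 1:e, 3:o
5(b) covers 4:b
6(i) covers 2:i
7(c) covers 5:b, 6:i
8(c) covers 7:c
floor of heap: 0:u, 3:o
completions by unplaced set U, small U first (add the entries for U minus each lowest piece of U):
  |U|=1: {8}:1
  |U|=2: {7,8}:1
  |U|=3: {5,7,8}:1  {6,7,8}:1
  |U|=4: {2,6,7,8}:1  {4,5,7,8}:1  {5,6,7,8}:2
  |U|=5: {2,5,6,7,8}:3  {3,4,5,7,8}:1  {4,5,6,7,8}:3
  |U|=6: {2,4,5,6,7,8}:6  {3,4,5,6,7,8}:4
  |U|=7: {1,2,4,5,6,7,8}:6  {2,3,4,5,6,7,8}:10
  start at 0(u): 16
  start at 3(o): 6
sum over floor = 22

22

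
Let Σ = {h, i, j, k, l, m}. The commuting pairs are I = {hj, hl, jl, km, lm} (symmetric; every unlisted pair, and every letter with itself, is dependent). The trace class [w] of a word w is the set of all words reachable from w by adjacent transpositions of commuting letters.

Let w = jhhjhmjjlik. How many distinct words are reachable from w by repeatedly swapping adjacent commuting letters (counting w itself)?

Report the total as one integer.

0(j) covers ∅
1(h) covers ∅
2(h) covers 1:h
3(j) covers 0:j
4(h) covers 2:h
5(m) covers 3:j, 4:h
6(j) covers 5:m
7(j) covers 6:j
8(l) covers ∅
9(i) covers 7:j, 8:l
10(k) covers 9:i
floor of heap: 0:j, 1:h, 8:l
completions by unplaced set U, small U first (add the entries for U minus each lowest piece of U):
  |U|=1: {10}:1
  |U|=2: {9,10}:1
  |U|=3: {7,9,10}:1  {8,9,10}:1
  |U|=4: {6,7,9,10}:1  {7,8,9,10}:2
  |U|=5: {5,6,7,9,10}:1  {6,7,8,9,10}:3
  |U|=6: {3,5,6,7,9,10}:1  {4,5,6,7,9,10}:1  {5,6,7,8,9,10}:4
  |U|=7: {0,3,5,6,7,9,10}:1  {2,4,5,6,7,9,10}:1  {3,4,5,6,7,9,10}:2  {3,5,6,7,8,9,10}:5  {4,5,6,7,8,9,10}:5
  |U|=8: {0,3,4,5,6,7,9,10}:3  {0,3,5,6,7,8,9,10}:6  {1,2,4,5,6,7,9,10}:1  {2,3,4,5,6,7,9,10}:3  {2,4,5,6,7,8,9,10}:6  {3,4,5,6,7,8,9,10}:12
  |U|=9: {0,2,3,4,5,6,7,9,10}:6  {0,3,4,5,6,7,8,9,10}:21  {1,2,3,4,5,6,7,9,10}:4  {1,2,4,5,6,7,8,9,10}:7  {2,3,4,5,6,7,8,9,10}:21
  start at 0(j): 32
  start at 1(h): 48
  start at 8(l): 10
sum over floor = 90

90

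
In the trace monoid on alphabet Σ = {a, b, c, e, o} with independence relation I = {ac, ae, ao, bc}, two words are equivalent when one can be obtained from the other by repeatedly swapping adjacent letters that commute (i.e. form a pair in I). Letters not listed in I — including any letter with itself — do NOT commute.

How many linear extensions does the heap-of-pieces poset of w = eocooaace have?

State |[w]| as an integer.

drop 0:e onto floor
drop 1:o onto {0:e}
drop 2:c onto {1:o}
drop 3:o onto {2:c}
drop 4:o onto {3:o}
drop 5:a onto floor
drop 6:a onto {5:a}
drop 7:c onto {4:o}
drop 8:e onto {7:c}
ground layer = {0:e, 5:a}
drop-orders for the pieces not yet dropped (sum over which currently-grounded one goes next):
  1 to go: {6} 1  {8} 1
  2 to go: {5,6} 1  {6,8} 2  {7,8} 1
  3 to go: {4,7,8} 1  {5,6,8} 3  {6,7,8} 3
  4 to go: {3,4,7,8} 1  {4,6,7,8} 4  {5,6,7,8} 6
  5 to go: {2,3,4,7,8} 1  {3,4,6,7,8} 5  {4,5,6,7,8} 10
  6 to go: {1,2,3,4,7,8} 1  {2,3,4,6,7,8} 6  {3,4,5,6,7,8} 15
  7 to go: {0,1,2,3,4,7,8} 1  {1,2,3,4,6,7,8} 7  {2,3,4,5,6,7,8} 21
  if 0:e drops first: 28 orders
  if 5:a drops first: 8 orders
heap linearizations: 36

36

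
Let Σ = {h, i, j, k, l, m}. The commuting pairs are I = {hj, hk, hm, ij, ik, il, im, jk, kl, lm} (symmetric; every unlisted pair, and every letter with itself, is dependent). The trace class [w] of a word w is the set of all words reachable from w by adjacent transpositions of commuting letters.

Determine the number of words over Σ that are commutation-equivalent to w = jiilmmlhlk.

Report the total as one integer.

#0=j has no predecessor
#1=i has no predecessor
#2=i depends on [1:i]
#3=l depends on [0:j]
#4=m depends on [0:j]
#5=m depends on [4:m]
#6=l depends on [3:l]
#7=h depends on [2:i, 6:l]
#8=l depends on [7:h]
#9=k depends on [5:m]
sources: [0:j, 1:i]
N(rest) = Σ N(rest − s) over sources s of rest; N(one piece) = 1:
  size 1 → [8]=1  [9]=1
  size 2 → [5,9]=1  [7,8]=1  [8,9]=2
  size 3 → [2,7,8]=1  [4,5,9]=1  [5,8,9]=3  [6,7,8]=1  [7,8,9]=3
  size 4 → [1,2,7,8]=1  [2,6,7,8]=2  [2,7,8,9]=4  [3,6,7,8]=1  [4,5,8,9]=4  [5,7,8,9]=6  [6,7,8,9]=4
  size 5 → [1,2,6,7,8]=3  [1,2,7,8,9]=5  [2,3,6,7,8]=3  [2,5,7,8,9]=10  [2,6,7,8,9]=10  [3,6,7,8,9]=5  [4,5,7,8,9]=10  [5,6,7,8,9]=10
  size 6 → [1,2,3,6,7,8]=6  [1,2,5,7,8,9]=15  [1,2,6,7,8,9]=18  [2,3,6,7,8,9]=18  [2,4,5,7,8,9]=20  [2,5,6,7,8,9]=30  [3,5,6,7,8,9]=15  [4,5,6,7,8,9]=20
  size 7 → [1,2,3,6,7,8,9]=42  [1,2,4,5,7,8,9]=35  [1,2,5,6,7,8,9]=63  [2,3,5,6,7,8,9]=63  [2,4,5,6,7,8,9]=70  [3,4,5,6,7,8,9]=35
  size 8 → [0,3,4,5,6,7,8,9]=35  [1,2,3,5,6,7,8,9]=168  [1,2,4,5,6,7,8,9]=168  [2,3,4,5,6,7,8,9]=168
  first=0(j) contributes 504
  first=1(i) contributes 203
|[w]| = 707

707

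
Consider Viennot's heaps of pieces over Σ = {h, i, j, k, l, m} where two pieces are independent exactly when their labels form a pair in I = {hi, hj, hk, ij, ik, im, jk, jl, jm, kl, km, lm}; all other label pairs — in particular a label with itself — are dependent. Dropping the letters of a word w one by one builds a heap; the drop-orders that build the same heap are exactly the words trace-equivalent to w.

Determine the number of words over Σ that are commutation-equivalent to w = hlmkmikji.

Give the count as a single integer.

2520

0(h) covers ∅
1(l) covers 0:h
2(m) covers 0:h
3(k) covers ∅
4(m) covers 2:m
5(i) covers 1:l
6(k) covers 3:k
7(j) covers ∅
8(i) covers 5:i
floor of heap: 0:h, 3:k, 7:j
completions by unplaced set U, small U first (add the entries for U minus each lowest piece of U):
  |U|=1: {4}:1  {6}:1  {7}:1  {8}:1
  |U|=2: {2,4}:1  {3,6}:1  {4,6}:2  {4,7}:2  {4,8}:2  {5,8}:1  {6,7}:2  {6,8}:2  {7,8}:2
  |U|=3: {1,5,8}:1  {2,4,6}:3  {2,4,7}:3  {2,4,8}:3  {3,4,6}:3  {3,6,7}:3  {3,6,8}:3  {4,5,8}:3  {4,6,7}:6  {4,6,8}:6  {4,7,8}:6  {5,6,8}:3  {5,7,8}:3  {6,7,8}:6
  |U|=4: {1,4,5,8}:4  {1,5,6,8}:4  {1,5,7,8}:4  {2,3,4,6}:6  {2,4,5,8}:6  {2,4,6,7}:12  {2,4,6,8}:12  {2,4,7,8}:12  {3,4,6,7}:12  {3,4,6,8}:12  {3,5,6,8}:6  {3,6,7,8}:12  {4,5,6,8}:12  {4,5,7,8}:12  {4,6,7,8}:24  {5,6,7,8}:12
  |U|=5: {1,2,4,5,8}:10  {1,3,5,6,8}:10  {1,4,5,6,8}:20  {1,4,5,7,8}:20  {1,5,6,7,8}:20  {2,3,4,6,7}:30  {2,3,4,6,8}:30  {2,4,5,6,8}:30  {2,4,5,7,8}:30  {2,4,6,7,8}:60  {3,4,5,6,8}:30  {3,4,6,7,8}:60  {3,5,6,7,8}:30  {4,5,6,7,8}:60
  |U|=6: {0,1,2,4,5,8}:10  {1,2,4,5,6,8}:60  {1,2,4,5,7,8}:60  {1,3,4,5,6,8}:60  {1,3,5,6,7,8}:60  {1,4,5,6,7,8}:120  {2,3,4,5,6,8}:90  {2,3,4,6,7,8}:180  {2,4,5,6,7,8}:180  {3,4,5,6,7,8}:180
  |U|=7: {0,1,2,4,5,6,8}:70  {0,1,2,4,5,7,8}:70  {1,2,3,4,5,6,8}:210  {1,2,4,5,6,7,8}:420  {1,3,4,5,6,7,8}:420  {2,3,4,5,6,7,8}:630
  start at 0(h): 1680
  start at 3(k): 560
  start at 7(j): 280
sum over floor = 2520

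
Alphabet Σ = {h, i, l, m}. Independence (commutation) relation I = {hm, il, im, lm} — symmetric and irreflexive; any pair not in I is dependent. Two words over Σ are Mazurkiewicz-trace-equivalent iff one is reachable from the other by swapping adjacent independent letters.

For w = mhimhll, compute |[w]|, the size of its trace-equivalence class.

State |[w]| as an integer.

21

0(m) covers ∅
1(h) covers ∅
2(i) covers 1:h
3(m) covers 0:m
4(h) covers 2:i
5(l) covers 4:h
6(l) covers 5:l
floor of heap: 0:m, 1:h
completions by unplaced set U, small U first (add the entries for U minus each lowest piece of U):
  |U|=1: {3}:1  {6}:1
  |U|=2: {0,3}:1  {3,6}:2  {5,6}:1
  |U|=3: {0,3,6}:3  {3,5,6}:3  {4,5,6}:1
  |U|=4: {0,3,5,6}:6  {2,4,5,6}:1  {3,4,5,6}:4
  |U|=5: {0,3,4,5,6}:10  {1,2,4,5,6}:1  {2,3,4,5,6}:5
  start at 0(m): 6
  start at 1(h): 15
sum over floor = 21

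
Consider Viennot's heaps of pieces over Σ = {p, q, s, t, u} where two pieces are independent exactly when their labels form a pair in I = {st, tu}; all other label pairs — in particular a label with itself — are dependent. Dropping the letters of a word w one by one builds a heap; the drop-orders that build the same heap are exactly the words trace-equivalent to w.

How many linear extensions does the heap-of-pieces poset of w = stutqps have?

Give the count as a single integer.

0(s) covers ∅
1(t) covers ∅
2(u) covers 0:s
3(t) covers 1:t
4(q) covers 2:u, 3:t
5(p) covers 4:q
6(s) covers 5:p
floor of heap: 0:s, 1:t
completions by unplaced set U, small U first (add the entries for U minus each lowest piece of U):
  |U|=1: {6}:1
  |U|=2: {5,6}:1
  |U|=3: {4,5,6}:1
  |U|=4: {2,4,5,6}:1  {3,4,5,6}:1
  |U|=5: {0,2,4,5,6}:1  {1,3,4,5,6}:1  {2,3,4,5,6}:2
  start at 0(s): 3
  start at 1(t): 3
sum over floor = 6

6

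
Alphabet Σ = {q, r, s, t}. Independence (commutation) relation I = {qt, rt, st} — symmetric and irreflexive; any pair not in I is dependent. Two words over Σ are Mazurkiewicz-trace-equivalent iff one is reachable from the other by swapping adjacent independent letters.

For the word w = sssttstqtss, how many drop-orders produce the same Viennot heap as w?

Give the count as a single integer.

330

0(s) covers ∅
1(s) covers 0:s
2(s) covers 1:s
3(t) covers ∅
4(t) covers 3:t
5(s) covers 2:s
6(t) covers 4:t
7(q) covers 5:s
8(t) covers 6:t
9(s) covers 7:q
10(s) covers 9:s
floor of heap: 0:s, 3:t
completions by unplaced set U, small U first (add the entries for U minus each lowest piece of U):
  |U|=1: {8}:1  {10}:1
  |U|=2: {6,8}:1  {8,10}:2  {9,10}:1
  |U|=3: {4,6,8}:1  {6,8,10}:3  {7,9,10}:1  {8,9,10}:3
  |U|=4: {3,4,6,8}:1  {4,6,8,10}:4  {5,7,9,10}:1  {6,8,9,10}:6  {7,8,9,10}:4
  |U|=5: {2,5,7,9,10}:1  {3,4,6,8,10}:5  {4,6,8,9,10}:10  {5,7,8,9,10}:5  {6,7,8,9,10}:10
  |U|=6: {1,2,5,7,9,10}:1  {2,5,7,8,9,10}:6  {3,4,6,8,9,10}:15  {4,6,7,8,9,10}:20  {5,6,7,8,9,10}:15
  |U|=7: {0,1,2,5,7,9,10}:1  {1,2,5,7,8,9,10}:7  {2,5,6,7,8,9,10}:21  {3,4,6,7,8,9,10}:35  {4,5,6,7,8,9,10}:35
  |U|=8: {0,1,2,5,7,8,9,10}:8  {1,2,5,6,7,8,9,10}:28  {2,4,5,6,7,8,9,10}:56  {3,4,5,6,7,8,9,10}:70
  |U|=9: {0,1,2,5,6,7,8,9,10}:36  {1,2,4,5,6,7,8,9,10}:84  {2,3,4,5,6,7,8,9,10}:126
  start at 0(s): 210
  start at 3(t): 120
sum over floor = 330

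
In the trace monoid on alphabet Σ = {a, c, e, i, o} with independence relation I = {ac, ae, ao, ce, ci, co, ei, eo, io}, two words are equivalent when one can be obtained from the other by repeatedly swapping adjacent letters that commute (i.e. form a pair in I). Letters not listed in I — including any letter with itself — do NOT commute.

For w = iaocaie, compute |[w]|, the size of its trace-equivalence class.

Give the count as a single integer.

210

0(i) covers ∅
1(a) covers 0:i
2(o) covers ∅
3(c) covers ∅
4(a) covers 1:a
5(i) covers 4:a
6(e) covers ∅
floor of heap: 0:i, 2:o, 3:c, 6:e
completions by unplaced set U, small U first (add the entries for U minus each lowest piece of U):
  |U|=1: {2}:1  {3}:1  {5}:1  {6}:1
  |U|=2: {2,3}:2  {2,5}:2  {2,6}:2  {3,5}:2  {3,6}:2  {4,5}:1  {5,6}:2
  |U|=3: {1,4,5}:1  {2,3,5}:6  {2,3,6}:6  {2,4,5}:3  {2,5,6}:6  {3,4,5}:3  {3,5,6}:6  {4,5,6}:3
  |U|=4: {0,1,4,5}:1  {1,2,4,5}:4  {1,3,4,5}:4  {1,4,5,6}:4  {2,3,4,5}:12  {2,3,5,6}:24  {2,4,5,6}:12  {3,4,5,6}:12
  |U|=5: {0,1,2,4,5}:5  {0,1,3,4,5}:5  {0,1,4,5,6}:5  {1,2,3,4,5}:20  {1,2,4,5,6}:20  {1,3,4,5,6}:20  {2,3,4,5,6}:60
  start at 0(i): 120
  start at 2(o): 30
  start at 3(c): 30
  start at 6(e): 30
sum over floor = 210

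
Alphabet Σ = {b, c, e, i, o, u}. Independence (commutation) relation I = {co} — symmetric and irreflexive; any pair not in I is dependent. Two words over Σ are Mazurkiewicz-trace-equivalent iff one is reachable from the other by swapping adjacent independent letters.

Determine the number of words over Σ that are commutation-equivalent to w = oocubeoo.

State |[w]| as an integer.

piece 0:o — minimal
piece 1:o rests on {0:o}
piece 2:c — minimal
piece 3:u rests on {1:o, 2:c}
piece 4:b rests on {3:u}
piece 5:e rests on {4:b}
piece 6:o rests on {5:e}
piece 7:o rests on {6:o}
minimal pieces: {0:o, 2:c}
ways to finish when only these pieces remain (= sum over removing one remaining piece with nothing left below it):
  1 left: {7}→1
  2 left: {6,7}→1
  3 left: {5,6,7}→1
  4 left: {4,5,6,7}→1
  5 left: {3,4,5,6,7}→1
  6 left: {1,3,4,5,6,7}→1  {2,3,4,5,6,7}→1
  placing 0:o first → 2 extensions
  placing 2:c first → 1 extensions
total linear extensions = 3

3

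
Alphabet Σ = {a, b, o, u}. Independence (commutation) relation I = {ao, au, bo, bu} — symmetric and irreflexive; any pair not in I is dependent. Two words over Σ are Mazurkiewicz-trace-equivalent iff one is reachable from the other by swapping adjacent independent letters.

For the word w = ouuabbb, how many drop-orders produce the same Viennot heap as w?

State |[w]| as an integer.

drop 0:o onto floor
drop 1:u onto {0:o}
drop 2:u onto {1:u}
drop 3:a onto floor
drop 4:b onto {3:a}
drop 5:b onto {4:b}
drop 6:b onto {5:b}
ground layer = {0:o, 3:a}
drop-orders for the pieces not yet dropped (sum over which currently-grounded one goes next):
  1 to go: {2} 1  {6} 1
  2 to go: {1,2} 1  {2,6} 2  {5,6} 1
  3 to go: {0,1,2} 1  {1,2,6} 3  {2,5,6} 3  {4,5,6} 1
  4 to go: {0,1,2,6} 4  {1,2,5,6} 6  {2,4,5,6} 4  {3,4,5,6} 1
  5 to go: {0,1,2,5,6} 10  {1,2,4,5,6} 10  {2,3,4,5,6} 5
  if 0:o drops first: 15 orders
  if 3:a drops first: 20 orders
heap linearizations: 35

35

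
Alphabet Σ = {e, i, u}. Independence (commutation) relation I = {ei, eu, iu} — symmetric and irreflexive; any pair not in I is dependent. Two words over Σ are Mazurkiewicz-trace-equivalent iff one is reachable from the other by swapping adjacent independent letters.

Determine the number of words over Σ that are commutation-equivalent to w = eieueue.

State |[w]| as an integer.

#0=e has no predecessor
#1=i has no predecessor
#2=e depends on [0:e]
#3=u has no predecessor
#4=e depends on [2:e]
#5=u depends on [3:u]
#6=e depends on [4:e]
sources: [0:e, 1:i, 3:u]
N(rest) = Σ N(rest − s) over sources s of rest; N(one piece) = 1:
  size 1 → [1]=1  [5]=1  [6]=1
  size 2 → [1,5]=2  [1,6]=2  [3,5]=1  [4,6]=1  [5,6]=2
  size 3 → [1,3,5]=3  [1,4,6]=3  [1,5,6]=6  [2,4,6]=1  [3,5,6]=3  [4,5,6]=3
  size 4 → [0,2,4,6]=1  [1,2,4,6]=4  [1,3,5,6]=12  [1,4,5,6]=12  [2,4,5,6]=4  [3,4,5,6]=6
  size 5 → [0,1,2,4,6]=5  [0,2,4,5,6]=5  [1,2,4,5,6]=20  [1,3,4,5,6]=30  [2,3,4,5,6]=10
  first=0(e) contributes 60
  first=1(i) contributes 15
  first=3(u) contributes 30
|[w]| = 105

105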